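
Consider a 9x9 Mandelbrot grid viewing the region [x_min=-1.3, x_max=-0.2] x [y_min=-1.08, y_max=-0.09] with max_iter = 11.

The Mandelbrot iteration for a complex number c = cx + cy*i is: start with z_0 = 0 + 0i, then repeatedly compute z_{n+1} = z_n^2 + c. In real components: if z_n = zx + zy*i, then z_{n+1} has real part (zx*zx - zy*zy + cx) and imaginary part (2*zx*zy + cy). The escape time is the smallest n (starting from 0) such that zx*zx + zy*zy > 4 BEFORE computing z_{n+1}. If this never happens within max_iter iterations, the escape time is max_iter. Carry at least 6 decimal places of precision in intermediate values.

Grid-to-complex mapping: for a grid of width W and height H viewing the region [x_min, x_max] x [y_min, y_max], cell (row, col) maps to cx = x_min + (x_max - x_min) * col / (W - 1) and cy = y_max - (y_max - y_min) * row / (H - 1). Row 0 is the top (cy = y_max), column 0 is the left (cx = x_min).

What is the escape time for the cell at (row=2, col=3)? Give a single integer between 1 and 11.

Answer: 8

Derivation:
z_0 = 0 + 0i, c = -0.8875 + -0.3375i
Iter 1: z = -0.8875 + -0.3375i, |z|^2 = 0.9016
Iter 2: z = -0.2137 + 0.2616i, |z|^2 = 0.1141
Iter 3: z = -0.9102 + -0.4493i, |z|^2 = 1.0304
Iter 4: z = -0.2609 + 0.4805i, |z|^2 = 0.2989
Iter 5: z = -1.0503 + -0.5882i, |z|^2 = 1.4491
Iter 6: z = -0.1304 + 0.8980i, |z|^2 = 0.8234
Iter 7: z = -1.6769 + -0.5716i, |z|^2 = 3.1389
Iter 8: z = 1.5979 + 1.5797i, |z|^2 = 5.0486
Escaped at iteration 8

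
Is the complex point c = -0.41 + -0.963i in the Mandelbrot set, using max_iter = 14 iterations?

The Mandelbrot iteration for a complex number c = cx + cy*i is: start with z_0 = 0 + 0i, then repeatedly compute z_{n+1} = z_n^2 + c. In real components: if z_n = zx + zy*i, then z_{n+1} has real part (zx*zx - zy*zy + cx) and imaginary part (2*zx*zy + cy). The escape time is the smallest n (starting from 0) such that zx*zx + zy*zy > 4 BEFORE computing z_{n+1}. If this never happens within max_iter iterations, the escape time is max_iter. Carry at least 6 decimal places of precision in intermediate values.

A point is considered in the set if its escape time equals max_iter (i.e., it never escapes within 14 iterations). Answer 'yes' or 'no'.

z_0 = 0 + 0i, c = -0.4100 + -0.9630i
Iter 1: z = -0.4100 + -0.9630i, |z|^2 = 1.0955
Iter 2: z = -1.1693 + -0.1733i, |z|^2 = 1.3972
Iter 3: z = 0.9271 + -0.5576i, |z|^2 = 1.1706
Iter 4: z = 0.1386 + -1.9970i, |z|^2 = 4.0073
Escaped at iteration 4

Answer: no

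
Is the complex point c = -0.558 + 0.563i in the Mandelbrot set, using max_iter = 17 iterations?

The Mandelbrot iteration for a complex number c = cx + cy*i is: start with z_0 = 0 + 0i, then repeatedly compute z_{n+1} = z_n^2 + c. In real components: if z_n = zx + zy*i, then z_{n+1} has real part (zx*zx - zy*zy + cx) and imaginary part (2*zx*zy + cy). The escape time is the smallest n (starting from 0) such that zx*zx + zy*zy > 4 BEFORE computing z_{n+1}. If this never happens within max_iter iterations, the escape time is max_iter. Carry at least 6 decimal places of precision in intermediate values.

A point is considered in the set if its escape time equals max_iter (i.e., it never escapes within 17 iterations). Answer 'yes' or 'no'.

z_0 = 0 + 0i, c = -0.5580 + 0.5630i
Iter 1: z = -0.5580 + 0.5630i, |z|^2 = 0.6283
Iter 2: z = -0.5636 + -0.0653i, |z|^2 = 0.3219
Iter 3: z = -0.2446 + 0.6366i, |z|^2 = 0.4651
Iter 4: z = -0.9034 + 0.2515i, |z|^2 = 0.8795
Iter 5: z = 0.1949 + 0.1085i, |z|^2 = 0.0498
Iter 6: z = -0.5318 + 0.6053i, |z|^2 = 0.6492
Iter 7: z = -0.6416 + -0.0808i, |z|^2 = 0.4182
Iter 8: z = -0.1529 + 0.6666i, |z|^2 = 0.4678
Iter 9: z = -0.9790 + 0.3592i, |z|^2 = 1.0875
Iter 10: z = 0.2715 + -0.1403i, |z|^2 = 0.0934
Iter 11: z = -0.5040 + 0.4868i, |z|^2 = 0.4910
Iter 12: z = -0.5410 + 0.0723i, |z|^2 = 0.2979
Iter 13: z = -0.2706 + 0.4848i, |z|^2 = 0.3082
Iter 14: z = -0.7198 + 0.3007i, |z|^2 = 0.6086
Iter 15: z = -0.1302 + 0.1301i, |z|^2 = 0.0339
Iter 16: z = -0.5580 + 0.5291i, |z|^2 = 0.5913
Did not escape in 17 iterations → in set

Answer: yes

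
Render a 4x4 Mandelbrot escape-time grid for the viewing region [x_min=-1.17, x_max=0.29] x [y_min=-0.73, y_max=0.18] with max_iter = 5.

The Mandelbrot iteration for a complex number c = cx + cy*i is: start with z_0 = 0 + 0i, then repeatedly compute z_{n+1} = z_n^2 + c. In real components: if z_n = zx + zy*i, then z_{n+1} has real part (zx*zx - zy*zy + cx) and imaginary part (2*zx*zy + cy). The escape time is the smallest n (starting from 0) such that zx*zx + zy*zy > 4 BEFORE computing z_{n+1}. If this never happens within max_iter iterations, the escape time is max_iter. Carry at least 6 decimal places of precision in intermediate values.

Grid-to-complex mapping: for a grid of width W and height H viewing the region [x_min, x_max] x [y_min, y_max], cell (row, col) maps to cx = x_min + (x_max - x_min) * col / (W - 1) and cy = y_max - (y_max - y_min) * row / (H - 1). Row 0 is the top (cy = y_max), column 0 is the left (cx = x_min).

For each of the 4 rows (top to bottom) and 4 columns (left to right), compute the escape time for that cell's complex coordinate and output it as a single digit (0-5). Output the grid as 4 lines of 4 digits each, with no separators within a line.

Answer: 5555
5555
5555
3555

Derivation:
(row=0, col=0): c = -1.1700 + 0.1800i → escape time 5
(row=0, col=1): c = -0.6833 + 0.1800i → escape time 5
(row=0, col=2): c = -0.1967 + 0.1800i → escape time 5
(row=0, col=3): c = 0.2900 + 0.1800i → escape time 5
(row=1, col=0): c = -1.1700 + -0.1233i → escape time 5
(row=1, col=1): c = -0.6833 + -0.1233i → escape time 5
(row=1, col=2): c = -0.1967 + -0.1233i → escape time 5
(row=1, col=3): c = 0.2900 + -0.1233i → escape time 5
(row=2, col=0): c = -1.1700 + -0.4267i → escape time 5
(row=2, col=1): c = -0.6833 + -0.4267i → escape time 5
(row=2, col=2): c = -0.1967 + -0.4267i → escape time 5
(row=2, col=3): c = 0.2900 + -0.4267i → escape time 5
(row=3, col=0): c = -1.1700 + -0.7300i → escape time 3
(row=3, col=1): c = -0.6833 + -0.7300i → escape time 5
(row=3, col=2): c = -0.1967 + -0.7300i → escape time 5
(row=3, col=3): c = 0.2900 + -0.7300i → escape time 5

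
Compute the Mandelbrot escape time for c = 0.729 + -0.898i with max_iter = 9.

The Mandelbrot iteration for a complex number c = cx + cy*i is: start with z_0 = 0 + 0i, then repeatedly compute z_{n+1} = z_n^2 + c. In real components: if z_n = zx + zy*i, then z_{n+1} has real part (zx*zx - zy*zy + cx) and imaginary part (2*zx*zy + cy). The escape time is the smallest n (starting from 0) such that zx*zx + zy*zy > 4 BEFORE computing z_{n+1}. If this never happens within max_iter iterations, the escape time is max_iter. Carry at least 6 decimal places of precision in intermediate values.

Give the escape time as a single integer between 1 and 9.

z_0 = 0 + 0i, c = 0.7290 + -0.8980i
Iter 1: z = 0.7290 + -0.8980i, |z|^2 = 1.3378
Iter 2: z = 0.4540 + -2.2073i, |z|^2 = 5.0783
Escaped at iteration 2

Answer: 2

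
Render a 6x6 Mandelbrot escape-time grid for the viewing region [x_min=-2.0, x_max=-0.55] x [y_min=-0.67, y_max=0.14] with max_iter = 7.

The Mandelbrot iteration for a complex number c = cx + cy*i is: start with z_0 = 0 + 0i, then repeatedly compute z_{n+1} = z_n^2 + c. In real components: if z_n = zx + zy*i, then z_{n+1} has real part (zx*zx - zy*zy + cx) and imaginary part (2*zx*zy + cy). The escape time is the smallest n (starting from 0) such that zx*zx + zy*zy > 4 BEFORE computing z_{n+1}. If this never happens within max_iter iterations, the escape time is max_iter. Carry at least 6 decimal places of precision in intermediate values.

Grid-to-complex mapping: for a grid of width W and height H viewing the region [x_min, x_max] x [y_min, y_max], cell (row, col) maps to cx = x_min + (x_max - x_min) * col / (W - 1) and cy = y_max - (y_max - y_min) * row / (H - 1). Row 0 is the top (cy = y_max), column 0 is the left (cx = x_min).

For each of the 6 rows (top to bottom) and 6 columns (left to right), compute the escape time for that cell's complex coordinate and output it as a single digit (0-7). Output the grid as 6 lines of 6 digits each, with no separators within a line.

Answer: 147777
177777
146777
145777
133567
133347

Derivation:
(row=0, col=0): c = -2.0000 + 0.1400i → escape time 1
(row=0, col=1): c = -1.7100 + 0.1400i → escape time 4
(row=0, col=2): c = -1.4200 + 0.1400i → escape time 7
(row=0, col=3): c = -1.1300 + 0.1400i → escape time 7
(row=0, col=4): c = -0.8400 + 0.1400i → escape time 7
(row=0, col=5): c = -0.5500 + 0.1400i → escape time 7
(row=1, col=0): c = -2.0000 + -0.0220i → escape time 1
(row=1, col=1): c = -1.7100 + -0.0220i → escape time 7
(row=1, col=2): c = -1.4200 + -0.0220i → escape time 7
(row=1, col=3): c = -1.1300 + -0.0220i → escape time 7
(row=1, col=4): c = -0.8400 + -0.0220i → escape time 7
(row=1, col=5): c = -0.5500 + -0.0220i → escape time 7
(row=2, col=0): c = -2.0000 + -0.1840i → escape time 1
(row=2, col=1): c = -1.7100 + -0.1840i → escape time 4
(row=2, col=2): c = -1.4200 + -0.1840i → escape time 6
(row=2, col=3): c = -1.1300 + -0.1840i → escape time 7
(row=2, col=4): c = -0.8400 + -0.1840i → escape time 7
(row=2, col=5): c = -0.5500 + -0.1840i → escape time 7
(row=3, col=0): c = -2.0000 + -0.3460i → escape time 1
(row=3, col=1): c = -1.7100 + -0.3460i → escape time 4
(row=3, col=2): c = -1.4200 + -0.3460i → escape time 5
(row=3, col=3): c = -1.1300 + -0.3460i → escape time 7
(row=3, col=4): c = -0.8400 + -0.3460i → escape time 7
(row=3, col=5): c = -0.5500 + -0.3460i → escape time 7
(row=4, col=0): c = -2.0000 + -0.5080i → escape time 1
(row=4, col=1): c = -1.7100 + -0.5080i → escape time 3
(row=4, col=2): c = -1.4200 + -0.5080i → escape time 3
(row=4, col=3): c = -1.1300 + -0.5080i → escape time 5
(row=4, col=4): c = -0.8400 + -0.5080i → escape time 6
(row=4, col=5): c = -0.5500 + -0.5080i → escape time 7
(row=5, col=0): c = -2.0000 + -0.6700i → escape time 1
(row=5, col=1): c = -1.7100 + -0.6700i → escape time 3
(row=5, col=2): c = -1.4200 + -0.6700i → escape time 3
(row=5, col=3): c = -1.1300 + -0.6700i → escape time 3
(row=5, col=4): c = -0.8400 + -0.6700i → escape time 4
(row=5, col=5): c = -0.5500 + -0.6700i → escape time 7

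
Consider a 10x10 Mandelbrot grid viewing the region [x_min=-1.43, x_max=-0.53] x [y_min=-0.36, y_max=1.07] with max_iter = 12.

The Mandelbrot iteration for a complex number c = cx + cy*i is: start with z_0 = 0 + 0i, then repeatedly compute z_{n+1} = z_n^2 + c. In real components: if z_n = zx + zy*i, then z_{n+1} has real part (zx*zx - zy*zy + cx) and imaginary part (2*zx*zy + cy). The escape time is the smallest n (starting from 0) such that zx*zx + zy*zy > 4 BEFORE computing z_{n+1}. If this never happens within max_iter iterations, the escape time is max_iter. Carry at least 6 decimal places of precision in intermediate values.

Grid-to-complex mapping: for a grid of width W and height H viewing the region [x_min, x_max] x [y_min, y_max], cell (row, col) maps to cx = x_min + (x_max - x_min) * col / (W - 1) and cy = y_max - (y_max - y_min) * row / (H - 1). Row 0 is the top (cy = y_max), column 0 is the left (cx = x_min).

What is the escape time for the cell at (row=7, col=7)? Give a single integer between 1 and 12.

z_0 = 0 + 0i, c = -0.7300 + -0.0422i
Iter 1: z = -0.7300 + -0.0422i, |z|^2 = 0.5347
Iter 2: z = -0.1989 + 0.0194i, |z|^2 = 0.0399
Iter 3: z = -0.6908 + -0.0499i, |z|^2 = 0.4797
Iter 4: z = -0.2553 + 0.0268i, |z|^2 = 0.0659
Iter 5: z = -0.6656 + -0.0559i, |z|^2 = 0.4461
Iter 6: z = -0.2902 + 0.0322i, |z|^2 = 0.0852
Iter 7: z = -0.6468 + -0.0609i, |z|^2 = 0.4221
Iter 8: z = -0.3153 + 0.0366i, |z|^2 = 0.1007
Iter 9: z = -0.6319 + -0.0653i, |z|^2 = 0.4036
Iter 10: z = -0.3349 + 0.0403i, |z|^2 = 0.1138
Iter 11: z = -0.6194 + -0.0692i, |z|^2 = 0.3885

Answer: 12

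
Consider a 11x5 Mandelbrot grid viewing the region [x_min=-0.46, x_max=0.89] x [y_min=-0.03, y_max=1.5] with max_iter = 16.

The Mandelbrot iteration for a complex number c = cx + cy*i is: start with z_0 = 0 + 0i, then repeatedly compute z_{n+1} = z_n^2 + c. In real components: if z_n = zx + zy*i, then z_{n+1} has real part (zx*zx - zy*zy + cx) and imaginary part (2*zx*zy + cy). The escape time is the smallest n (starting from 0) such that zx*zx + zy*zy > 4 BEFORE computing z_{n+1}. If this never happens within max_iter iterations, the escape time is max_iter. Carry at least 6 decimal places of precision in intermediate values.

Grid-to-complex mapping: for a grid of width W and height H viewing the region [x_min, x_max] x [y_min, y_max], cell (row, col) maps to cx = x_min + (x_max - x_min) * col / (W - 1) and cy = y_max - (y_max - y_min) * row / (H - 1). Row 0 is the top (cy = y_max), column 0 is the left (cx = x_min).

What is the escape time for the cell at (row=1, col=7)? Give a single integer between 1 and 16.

Answer: 2

Derivation:
z_0 = 0 + 0i, c = 0.4850 + 1.1175i
Iter 1: z = 0.4850 + 1.1175i, |z|^2 = 1.4840
Iter 2: z = -0.5286 + 2.2015i, |z|^2 = 5.1259
Escaped at iteration 2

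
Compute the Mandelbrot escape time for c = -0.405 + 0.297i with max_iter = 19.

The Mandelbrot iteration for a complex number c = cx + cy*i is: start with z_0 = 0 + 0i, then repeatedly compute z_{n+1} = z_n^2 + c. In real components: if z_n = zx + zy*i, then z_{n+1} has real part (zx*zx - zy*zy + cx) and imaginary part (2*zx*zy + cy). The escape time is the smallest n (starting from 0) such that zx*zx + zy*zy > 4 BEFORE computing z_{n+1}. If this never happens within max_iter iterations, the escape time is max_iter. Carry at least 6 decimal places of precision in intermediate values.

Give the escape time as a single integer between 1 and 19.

Answer: 19

Derivation:
z_0 = 0 + 0i, c = -0.4050 + 0.2970i
Iter 1: z = -0.4050 + 0.2970i, |z|^2 = 0.2522
Iter 2: z = -0.3292 + 0.0564i, |z|^2 = 0.1115
Iter 3: z = -0.2998 + 0.2598i, |z|^2 = 0.1574
Iter 4: z = -0.3826 + 0.1412i, |z|^2 = 0.1663
Iter 5: z = -0.2785 + 0.1890i, |z|^2 = 0.1133
Iter 6: z = -0.3631 + 0.1917i, |z|^2 = 0.1686
Iter 7: z = -0.3099 + 0.1577i, |z|^2 = 0.1209
Iter 8: z = -0.3338 + 0.1992i, |z|^2 = 0.1511
Iter 9: z = -0.3332 + 0.1640i, |z|^2 = 0.1379
Iter 10: z = -0.3208 + 0.1877i, |z|^2 = 0.1382
Iter 11: z = -0.3373 + 0.1765i, |z|^2 = 0.1449
Iter 12: z = -0.3224 + 0.1779i, |z|^2 = 0.1356
Iter 13: z = -0.3327 + 0.1823i, |z|^2 = 0.1439
Iter 14: z = -0.3275 + 0.1757i, |z|^2 = 0.1382
Iter 15: z = -0.3286 + 0.1819i, |z|^2 = 0.1411
Iter 16: z = -0.3301 + 0.1775i, |z|^2 = 0.1405
Iter 17: z = -0.3275 + 0.1798i, |z|^2 = 0.1396
Iter 18: z = -0.3301 + 0.1792i, |z|^2 = 0.1411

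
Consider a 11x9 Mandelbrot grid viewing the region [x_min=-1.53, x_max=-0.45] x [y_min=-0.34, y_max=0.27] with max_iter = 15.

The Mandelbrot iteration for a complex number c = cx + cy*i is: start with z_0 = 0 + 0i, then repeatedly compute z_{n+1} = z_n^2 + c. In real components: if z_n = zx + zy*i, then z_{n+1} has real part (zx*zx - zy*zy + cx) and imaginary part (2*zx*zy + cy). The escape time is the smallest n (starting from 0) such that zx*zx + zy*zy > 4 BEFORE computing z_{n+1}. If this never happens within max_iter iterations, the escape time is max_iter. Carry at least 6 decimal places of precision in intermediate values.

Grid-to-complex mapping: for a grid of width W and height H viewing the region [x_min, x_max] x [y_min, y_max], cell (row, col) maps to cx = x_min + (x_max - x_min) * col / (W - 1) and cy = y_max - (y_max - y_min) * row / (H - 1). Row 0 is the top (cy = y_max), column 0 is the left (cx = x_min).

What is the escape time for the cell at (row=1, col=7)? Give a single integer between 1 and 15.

z_0 = 0 + 0i, c = -0.7740 + 0.1938i
Iter 1: z = -0.7740 + 0.1938i, |z|^2 = 0.6366
Iter 2: z = -0.2125 + -0.1062i, |z|^2 = 0.0564
Iter 3: z = -0.7401 + 0.2389i, |z|^2 = 0.6049
Iter 4: z = -0.2833 + -0.1598i, |z|^2 = 0.1058
Iter 5: z = -0.7193 + 0.2843i, |z|^2 = 0.5982
Iter 6: z = -0.3374 + -0.2153i, |z|^2 = 0.1602
Iter 7: z = -0.7065 + 0.3390i, |z|^2 = 0.6140
Iter 8: z = -0.3898 + -0.2853i, |z|^2 = 0.2333
Iter 9: z = -0.7034 + 0.4161i, |z|^2 = 0.6680
Iter 10: z = -0.4524 + -0.3917i, |z|^2 = 0.3581
Iter 11: z = -0.7228 + 0.5481i, |z|^2 = 0.8229
Iter 12: z = -0.5520 + -0.5986i, |z|^2 = 0.6631
Iter 13: z = -0.8276 + 0.8547i, |z|^2 = 1.4154
Iter 14: z = -0.8196 + -1.2209i, |z|^2 = 2.1623

Answer: 15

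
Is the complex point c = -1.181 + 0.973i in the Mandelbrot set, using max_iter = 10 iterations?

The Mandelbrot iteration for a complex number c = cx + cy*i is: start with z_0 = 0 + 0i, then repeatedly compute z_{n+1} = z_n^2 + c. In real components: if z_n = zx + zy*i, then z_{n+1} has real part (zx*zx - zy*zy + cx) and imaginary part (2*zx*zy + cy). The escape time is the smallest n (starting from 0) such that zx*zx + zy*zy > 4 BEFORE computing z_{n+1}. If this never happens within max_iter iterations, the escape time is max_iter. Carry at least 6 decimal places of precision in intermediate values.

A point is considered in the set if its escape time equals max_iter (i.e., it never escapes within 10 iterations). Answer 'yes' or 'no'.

z_0 = 0 + 0i, c = -1.1810 + 0.9730i
Iter 1: z = -1.1810 + 0.9730i, |z|^2 = 2.3415
Iter 2: z = -0.7330 + -1.3252i, |z|^2 = 2.2935
Iter 3: z = -2.4000 + 2.9157i, |z|^2 = 14.2612
Escaped at iteration 3

Answer: no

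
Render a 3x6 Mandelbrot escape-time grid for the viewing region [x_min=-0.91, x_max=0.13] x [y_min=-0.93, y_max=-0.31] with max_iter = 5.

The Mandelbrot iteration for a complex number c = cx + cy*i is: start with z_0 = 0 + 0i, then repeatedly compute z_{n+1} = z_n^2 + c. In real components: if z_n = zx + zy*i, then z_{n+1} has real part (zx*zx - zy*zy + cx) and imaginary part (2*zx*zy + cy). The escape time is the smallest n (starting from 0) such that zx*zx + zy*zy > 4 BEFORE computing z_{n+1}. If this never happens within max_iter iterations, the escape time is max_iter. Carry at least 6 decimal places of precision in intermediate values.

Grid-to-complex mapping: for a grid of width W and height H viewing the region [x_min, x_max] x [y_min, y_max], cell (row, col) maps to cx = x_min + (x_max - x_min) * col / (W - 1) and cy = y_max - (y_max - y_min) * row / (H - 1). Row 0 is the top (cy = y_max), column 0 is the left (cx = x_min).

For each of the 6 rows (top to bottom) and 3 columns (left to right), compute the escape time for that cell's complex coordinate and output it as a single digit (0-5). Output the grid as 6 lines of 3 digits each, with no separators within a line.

Answer: 555
555
555
455
455
354

Derivation:
(row=0, col=0): c = -0.9100 + -0.3100i → escape time 5
(row=0, col=1): c = -0.3900 + -0.3100i → escape time 5
(row=0, col=2): c = 0.1300 + -0.3100i → escape time 5
(row=1, col=0): c = -0.9100 + -0.4340i → escape time 5
(row=1, col=1): c = -0.3900 + -0.4340i → escape time 5
(row=1, col=2): c = 0.1300 + -0.4340i → escape time 5
(row=2, col=0): c = -0.9100 + -0.5580i → escape time 5
(row=2, col=1): c = -0.3900 + -0.5580i → escape time 5
(row=2, col=2): c = 0.1300 + -0.5580i → escape time 5
(row=3, col=0): c = -0.9100 + -0.6820i → escape time 4
(row=3, col=1): c = -0.3900 + -0.6820i → escape time 5
(row=3, col=2): c = 0.1300 + -0.6820i → escape time 5
(row=4, col=0): c = -0.9100 + -0.8060i → escape time 4
(row=4, col=1): c = -0.3900 + -0.8060i → escape time 5
(row=4, col=2): c = 0.1300 + -0.8060i → escape time 5
(row=5, col=0): c = -0.9100 + -0.9300i → escape time 3
(row=5, col=1): c = -0.3900 + -0.9300i → escape time 5
(row=5, col=2): c = 0.1300 + -0.9300i → escape time 4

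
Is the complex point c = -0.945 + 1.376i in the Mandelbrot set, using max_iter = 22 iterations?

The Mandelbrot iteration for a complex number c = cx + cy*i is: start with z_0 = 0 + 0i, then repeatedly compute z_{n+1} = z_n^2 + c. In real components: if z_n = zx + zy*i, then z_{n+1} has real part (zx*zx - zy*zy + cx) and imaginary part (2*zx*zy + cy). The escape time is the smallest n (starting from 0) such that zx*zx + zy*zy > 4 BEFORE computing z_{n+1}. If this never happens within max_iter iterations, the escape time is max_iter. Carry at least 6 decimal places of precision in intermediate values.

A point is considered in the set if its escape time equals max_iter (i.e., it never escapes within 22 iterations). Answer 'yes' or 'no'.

z_0 = 0 + 0i, c = -0.9450 + 1.3760i
Iter 1: z = -0.9450 + 1.3760i, |z|^2 = 2.7864
Iter 2: z = -1.9454 + -1.2246i, |z|^2 = 5.2841
Escaped at iteration 2

Answer: no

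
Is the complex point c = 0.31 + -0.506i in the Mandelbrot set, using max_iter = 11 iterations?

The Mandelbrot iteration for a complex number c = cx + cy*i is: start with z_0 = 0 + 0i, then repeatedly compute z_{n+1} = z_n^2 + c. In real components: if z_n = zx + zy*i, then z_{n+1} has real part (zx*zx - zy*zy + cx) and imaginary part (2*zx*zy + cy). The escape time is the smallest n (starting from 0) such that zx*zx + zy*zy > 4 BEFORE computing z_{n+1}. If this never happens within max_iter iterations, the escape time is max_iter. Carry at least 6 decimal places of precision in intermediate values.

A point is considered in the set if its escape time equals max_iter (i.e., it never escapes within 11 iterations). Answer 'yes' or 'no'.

z_0 = 0 + 0i, c = 0.3100 + -0.5060i
Iter 1: z = 0.3100 + -0.5060i, |z|^2 = 0.3521
Iter 2: z = 0.1501 + -0.8197i, |z|^2 = 0.6945
Iter 3: z = -0.3394 + -0.7520i, |z|^2 = 0.6807
Iter 4: z = -0.1403 + 0.0045i, |z|^2 = 0.0197
Iter 5: z = 0.3297 + -0.5073i, |z|^2 = 0.3660
Iter 6: z = 0.1614 + -0.8405i, |z|^2 = 0.7324
Iter 7: z = -0.3703 + -0.7772i, |z|^2 = 0.7413
Iter 8: z = -0.1570 + 0.0697i, |z|^2 = 0.0295
Iter 9: z = 0.3298 + -0.5279i, |z|^2 = 0.3874
Iter 10: z = 0.1401 + -0.8542i, |z|^2 = 0.7492
Did not escape in 11 iterations → in set

Answer: yes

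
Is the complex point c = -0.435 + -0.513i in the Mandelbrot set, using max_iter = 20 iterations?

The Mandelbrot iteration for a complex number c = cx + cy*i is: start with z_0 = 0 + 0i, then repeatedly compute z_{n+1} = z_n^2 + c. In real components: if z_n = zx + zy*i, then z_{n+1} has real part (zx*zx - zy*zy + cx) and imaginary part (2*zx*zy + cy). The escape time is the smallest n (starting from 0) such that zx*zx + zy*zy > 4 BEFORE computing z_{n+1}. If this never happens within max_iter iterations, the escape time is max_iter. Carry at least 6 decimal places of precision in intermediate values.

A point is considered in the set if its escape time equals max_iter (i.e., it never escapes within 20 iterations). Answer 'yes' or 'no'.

z_0 = 0 + 0i, c = -0.4350 + -0.5130i
Iter 1: z = -0.4350 + -0.5130i, |z|^2 = 0.4524
Iter 2: z = -0.5089 + -0.0667i, |z|^2 = 0.2635
Iter 3: z = -0.1804 + -0.4451i, |z|^2 = 0.2307
Iter 4: z = -0.6006 + -0.3524i, |z|^2 = 0.4849
Iter 5: z = -0.1985 + -0.0897i, |z|^2 = 0.0474
Iter 6: z = -0.4037 + -0.4774i, |z|^2 = 0.3908
Iter 7: z = -0.4999 + -0.1276i, |z|^2 = 0.2662
Iter 8: z = -0.2013 + -0.3854i, |z|^2 = 0.1891
Iter 9: z = -0.5430 + -0.3578i, |z|^2 = 0.4229
Iter 10: z = -0.2682 + -0.1244i, |z|^2 = 0.0874
Iter 11: z = -0.3786 + -0.4463i, |z|^2 = 0.3425
Iter 12: z = -0.4908 + -0.1751i, |z|^2 = 0.2716
Iter 13: z = -0.2247 + -0.3411i, |z|^2 = 0.1668
Iter 14: z = -0.5008 + -0.3597i, |z|^2 = 0.3802
Iter 15: z = -0.3135 + -0.1527i, |z|^2 = 0.1216
Iter 16: z = -0.3600 + -0.4172i, |z|^2 = 0.3037
Iter 17: z = -0.4795 + -0.2126i, |z|^2 = 0.2751
Iter 18: z = -0.2503 + -0.3091i, |z|^2 = 0.1582
Iter 19: z = -0.4679 + -0.3582i, |z|^2 = 0.3473
Did not escape in 20 iterations → in set

Answer: yes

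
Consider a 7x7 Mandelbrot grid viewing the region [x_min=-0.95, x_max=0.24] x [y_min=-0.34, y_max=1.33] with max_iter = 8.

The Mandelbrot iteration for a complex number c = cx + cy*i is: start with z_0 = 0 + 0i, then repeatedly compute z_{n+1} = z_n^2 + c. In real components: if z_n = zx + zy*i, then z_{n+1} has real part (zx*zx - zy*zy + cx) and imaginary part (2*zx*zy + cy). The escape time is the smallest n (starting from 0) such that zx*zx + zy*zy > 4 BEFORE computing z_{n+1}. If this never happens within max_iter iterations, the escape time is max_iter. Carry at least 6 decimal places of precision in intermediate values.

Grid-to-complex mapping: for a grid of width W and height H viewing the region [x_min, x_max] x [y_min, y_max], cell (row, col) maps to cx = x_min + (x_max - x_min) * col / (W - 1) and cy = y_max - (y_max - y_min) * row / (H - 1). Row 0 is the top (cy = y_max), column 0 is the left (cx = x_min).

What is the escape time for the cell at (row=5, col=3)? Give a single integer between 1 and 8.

z_0 = 0 + 0i, c = -0.3550 + -0.0617i
Iter 1: z = -0.3550 + -0.0617i, |z|^2 = 0.1298
Iter 2: z = -0.2328 + -0.0179i, |z|^2 = 0.0545
Iter 3: z = -0.3011 + -0.0533i, |z|^2 = 0.0935
Iter 4: z = -0.2672 + -0.0295i, |z|^2 = 0.0722
Iter 5: z = -0.2845 + -0.0459i, |z|^2 = 0.0830
Iter 6: z = -0.2762 + -0.0356i, |z|^2 = 0.0775
Iter 7: z = -0.2800 + -0.0420i, |z|^2 = 0.0802

Answer: 8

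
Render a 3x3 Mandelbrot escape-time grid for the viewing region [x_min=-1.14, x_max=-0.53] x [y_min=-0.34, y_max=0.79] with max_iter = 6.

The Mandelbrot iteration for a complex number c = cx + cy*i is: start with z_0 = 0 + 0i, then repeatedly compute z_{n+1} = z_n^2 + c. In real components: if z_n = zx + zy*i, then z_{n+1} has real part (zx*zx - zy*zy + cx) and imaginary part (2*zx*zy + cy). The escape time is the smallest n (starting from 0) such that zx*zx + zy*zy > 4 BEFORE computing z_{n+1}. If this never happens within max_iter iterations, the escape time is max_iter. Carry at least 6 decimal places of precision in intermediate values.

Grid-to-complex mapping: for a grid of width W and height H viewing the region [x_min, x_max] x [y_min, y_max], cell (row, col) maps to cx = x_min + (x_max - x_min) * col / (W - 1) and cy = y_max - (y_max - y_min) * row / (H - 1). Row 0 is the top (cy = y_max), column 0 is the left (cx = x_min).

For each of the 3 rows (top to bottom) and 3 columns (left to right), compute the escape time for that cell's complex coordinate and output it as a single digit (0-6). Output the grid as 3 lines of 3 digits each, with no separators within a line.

Answer: 345
666
666

Derivation:
(row=0, col=0): c = -1.1400 + 0.7900i → escape time 3
(row=0, col=1): c = -0.8350 + 0.7900i → escape time 4
(row=0, col=2): c = -0.5300 + 0.7900i → escape time 5
(row=1, col=0): c = -1.1400 + 0.2250i → escape time 6
(row=1, col=1): c = -0.8350 + 0.2250i → escape time 6
(row=1, col=2): c = -0.5300 + 0.2250i → escape time 6
(row=2, col=0): c = -1.1400 + -0.3400i → escape time 6
(row=2, col=1): c = -0.8350 + -0.3400i → escape time 6
(row=2, col=2): c = -0.5300 + -0.3400i → escape time 6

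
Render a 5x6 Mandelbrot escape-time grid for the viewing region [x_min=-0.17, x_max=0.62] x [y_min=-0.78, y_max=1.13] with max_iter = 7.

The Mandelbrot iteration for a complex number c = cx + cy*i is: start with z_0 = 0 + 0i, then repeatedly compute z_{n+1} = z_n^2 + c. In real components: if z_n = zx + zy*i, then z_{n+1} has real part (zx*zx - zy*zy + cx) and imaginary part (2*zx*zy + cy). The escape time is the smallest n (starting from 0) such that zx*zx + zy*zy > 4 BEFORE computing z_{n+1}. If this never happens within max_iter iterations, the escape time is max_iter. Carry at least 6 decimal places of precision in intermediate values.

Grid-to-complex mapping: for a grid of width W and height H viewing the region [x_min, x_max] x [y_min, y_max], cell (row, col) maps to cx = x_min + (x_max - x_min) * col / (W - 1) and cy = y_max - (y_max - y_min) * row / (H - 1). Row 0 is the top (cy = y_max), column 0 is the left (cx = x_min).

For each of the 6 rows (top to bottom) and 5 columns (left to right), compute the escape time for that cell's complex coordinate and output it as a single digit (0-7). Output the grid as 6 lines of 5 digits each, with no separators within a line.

(row=0, col=0): c = -0.1700 + 1.1300i → escape time 6
(row=0, col=1): c = 0.0275 + 1.1300i → escape time 4
(row=0, col=2): c = 0.2250 + 1.1300i → escape time 3
(row=0, col=3): c = 0.4225 + 1.1300i → escape time 2
(row=0, col=4): c = 0.6200 + 1.1300i → escape time 2
(row=1, col=0): c = -0.1700 + 0.7480i → escape time 7
(row=1, col=1): c = 0.0275 + 0.7480i → escape time 7
(row=1, col=2): c = 0.2250 + 0.7480i → escape time 6
(row=1, col=3): c = 0.4225 + 0.7480i → escape time 4
(row=1, col=4): c = 0.6200 + 0.7480i → escape time 3
(row=2, col=0): c = -0.1700 + 0.3660i → escape time 7
(row=2, col=1): c = 0.0275 + 0.3660i → escape time 7
(row=2, col=2): c = 0.2250 + 0.3660i → escape time 7
(row=2, col=3): c = 0.4225 + 0.3660i → escape time 7
(row=2, col=4): c = 0.6200 + 0.3660i → escape time 4
(row=3, col=0): c = -0.1700 + -0.0160i → escape time 7
(row=3, col=1): c = 0.0275 + -0.0160i → escape time 7
(row=3, col=2): c = 0.2250 + -0.0160i → escape time 7
(row=3, col=3): c = 0.4225 + -0.0160i → escape time 6
(row=3, col=4): c = 0.6200 + -0.0160i → escape time 4
(row=4, col=0): c = -0.1700 + -0.3980i → escape time 7
(row=4, col=1): c = 0.0275 + -0.3980i → escape time 7
(row=4, col=2): c = 0.2250 + -0.3980i → escape time 7
(row=4, col=3): c = 0.4225 + -0.3980i → escape time 7
(row=4, col=4): c = 0.6200 + -0.3980i → escape time 4
(row=5, col=0): c = -0.1700 + -0.7800i → escape time 7
(row=5, col=1): c = 0.0275 + -0.7800i → escape time 7
(row=5, col=2): c = 0.2250 + -0.7800i → escape time 5
(row=5, col=3): c = 0.4225 + -0.7800i → escape time 4
(row=5, col=4): c = 0.6200 + -0.7800i → escape time 3

Answer: 64322
77643
77774
77764
77774
77543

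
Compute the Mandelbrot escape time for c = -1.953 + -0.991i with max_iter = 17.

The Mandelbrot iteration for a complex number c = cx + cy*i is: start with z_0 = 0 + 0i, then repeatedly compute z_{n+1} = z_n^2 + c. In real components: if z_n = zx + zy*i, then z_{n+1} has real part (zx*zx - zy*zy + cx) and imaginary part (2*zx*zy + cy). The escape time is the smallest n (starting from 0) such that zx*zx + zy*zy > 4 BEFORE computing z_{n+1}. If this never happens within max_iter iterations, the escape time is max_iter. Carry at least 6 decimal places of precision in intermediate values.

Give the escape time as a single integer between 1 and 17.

z_0 = 0 + 0i, c = -1.9530 + -0.9910i
Iter 1: z = -1.9530 + -0.9910i, |z|^2 = 4.7963
Escaped at iteration 1

Answer: 1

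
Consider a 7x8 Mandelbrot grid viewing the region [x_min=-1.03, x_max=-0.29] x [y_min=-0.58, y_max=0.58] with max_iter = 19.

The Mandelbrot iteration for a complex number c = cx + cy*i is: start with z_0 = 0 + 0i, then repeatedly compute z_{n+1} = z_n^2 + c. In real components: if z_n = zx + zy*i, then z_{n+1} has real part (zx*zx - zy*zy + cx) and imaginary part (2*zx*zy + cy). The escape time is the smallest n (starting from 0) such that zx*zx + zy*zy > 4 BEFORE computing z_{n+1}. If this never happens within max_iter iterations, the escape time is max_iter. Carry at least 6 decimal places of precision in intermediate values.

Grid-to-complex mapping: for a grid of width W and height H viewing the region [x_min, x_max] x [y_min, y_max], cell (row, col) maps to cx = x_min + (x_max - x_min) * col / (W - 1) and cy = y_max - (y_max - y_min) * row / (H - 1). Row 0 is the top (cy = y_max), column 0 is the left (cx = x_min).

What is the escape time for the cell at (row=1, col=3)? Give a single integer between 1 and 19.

z_0 = 0 + 0i, c = -0.6600 + 0.4143i
Iter 1: z = -0.6600 + 0.4143i, |z|^2 = 0.6072
Iter 2: z = -0.3960 + -0.1326i, |z|^2 = 0.1744
Iter 3: z = -0.5207 + 0.5193i, |z|^2 = 0.5408
Iter 4: z = -0.6585 + -0.1265i, |z|^2 = 0.4496
Iter 5: z = -0.2424 + 0.5809i, |z|^2 = 0.3962
Iter 6: z = -0.9387 + 0.1327i, |z|^2 = 0.8988
Iter 7: z = 0.2036 + 0.1652i, |z|^2 = 0.0688
Iter 8: z = -0.6458 + 0.4816i, |z|^2 = 0.6490
Iter 9: z = -0.4748 + -0.2077i, |z|^2 = 0.2686
Iter 10: z = -0.4777 + 0.6116i, |z|^2 = 0.6022
Iter 11: z = -0.8058 + -0.1700i, |z|^2 = 0.6782
Iter 12: z = -0.0396 + 0.6883i, |z|^2 = 0.4753
Iter 13: z = -1.1322 + 0.3598i, |z|^2 = 1.4113
Iter 14: z = 0.4924 + -0.4004i, |z|^2 = 0.4028
Iter 15: z = -0.5779 + 0.0200i, |z|^2 = 0.3343
Iter 16: z = -0.3265 + 0.3912i, |z|^2 = 0.2596
Iter 17: z = -0.7064 + 0.1589i, |z|^2 = 0.5243
Iter 18: z = -0.1862 + 0.1898i, |z|^2 = 0.0707

Answer: 19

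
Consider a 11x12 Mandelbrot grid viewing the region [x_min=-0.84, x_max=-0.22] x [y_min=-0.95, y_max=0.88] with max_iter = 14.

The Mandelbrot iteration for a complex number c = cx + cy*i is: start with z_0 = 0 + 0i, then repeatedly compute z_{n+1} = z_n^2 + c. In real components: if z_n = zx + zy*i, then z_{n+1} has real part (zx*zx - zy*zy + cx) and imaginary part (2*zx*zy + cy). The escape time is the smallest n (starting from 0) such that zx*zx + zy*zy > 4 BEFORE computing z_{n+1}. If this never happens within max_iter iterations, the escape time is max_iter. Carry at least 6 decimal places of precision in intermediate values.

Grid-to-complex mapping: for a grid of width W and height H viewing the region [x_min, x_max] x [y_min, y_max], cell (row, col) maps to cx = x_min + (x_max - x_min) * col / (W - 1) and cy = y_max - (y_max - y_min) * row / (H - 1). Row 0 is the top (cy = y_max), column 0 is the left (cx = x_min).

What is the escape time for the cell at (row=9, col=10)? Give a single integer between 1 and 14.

Answer: 14

Derivation:
z_0 = 0 + 0i, c = -0.2200 + -0.6173i
Iter 1: z = -0.2200 + -0.6173i, |z|^2 = 0.4294
Iter 2: z = -0.5526 + -0.3457i, |z|^2 = 0.4249
Iter 3: z = -0.0341 + -0.2352i, |z|^2 = 0.0565
Iter 4: z = -0.2742 + -0.6012i, |z|^2 = 0.4366
Iter 5: z = -0.5063 + -0.2876i, |z|^2 = 0.3391
Iter 6: z = -0.0464 + -0.3260i, |z|^2 = 0.1085
Iter 7: z = -0.3242 + -0.5870i, |z|^2 = 0.4497
Iter 8: z = -0.4595 + -0.2367i, |z|^2 = 0.2672
Iter 9: z = -0.0648 + -0.3997i, |z|^2 = 0.1640
Iter 10: z = -0.3756 + -0.5654i, |z|^2 = 0.4608
Iter 11: z = -0.3987 + -0.1925i, |z|^2 = 0.1960
Iter 12: z = -0.0981 + -0.4638i, |z|^2 = 0.2247
Iter 13: z = -0.4254 + -0.5262i, |z|^2 = 0.4579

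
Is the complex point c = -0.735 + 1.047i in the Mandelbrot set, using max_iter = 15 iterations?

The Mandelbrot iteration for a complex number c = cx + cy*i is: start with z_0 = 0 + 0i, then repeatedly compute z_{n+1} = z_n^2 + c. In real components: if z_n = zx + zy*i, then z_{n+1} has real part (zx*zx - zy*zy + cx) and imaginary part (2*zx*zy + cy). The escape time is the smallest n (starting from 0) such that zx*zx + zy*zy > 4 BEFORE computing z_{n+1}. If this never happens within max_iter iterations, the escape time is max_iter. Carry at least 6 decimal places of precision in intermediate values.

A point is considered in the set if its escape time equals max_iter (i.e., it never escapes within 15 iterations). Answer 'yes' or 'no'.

z_0 = 0 + 0i, c = -0.7350 + 1.0470i
Iter 1: z = -0.7350 + 1.0470i, |z|^2 = 1.6364
Iter 2: z = -1.2910 + -0.4921i, |z|^2 = 1.9088
Iter 3: z = 0.6895 + 2.3176i, |z|^2 = 5.8465
Escaped at iteration 3

Answer: no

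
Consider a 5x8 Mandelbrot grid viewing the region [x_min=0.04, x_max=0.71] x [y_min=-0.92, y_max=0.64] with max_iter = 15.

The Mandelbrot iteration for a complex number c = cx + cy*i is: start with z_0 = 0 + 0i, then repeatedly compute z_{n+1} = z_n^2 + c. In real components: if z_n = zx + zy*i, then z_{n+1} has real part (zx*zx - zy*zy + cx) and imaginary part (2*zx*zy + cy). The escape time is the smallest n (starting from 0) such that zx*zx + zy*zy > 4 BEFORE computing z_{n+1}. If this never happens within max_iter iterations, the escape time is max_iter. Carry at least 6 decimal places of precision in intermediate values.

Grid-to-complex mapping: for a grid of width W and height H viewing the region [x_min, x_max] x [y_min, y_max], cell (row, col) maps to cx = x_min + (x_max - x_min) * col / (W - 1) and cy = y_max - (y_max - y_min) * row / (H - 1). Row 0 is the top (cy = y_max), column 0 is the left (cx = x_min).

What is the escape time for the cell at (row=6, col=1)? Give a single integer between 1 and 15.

z_0 = 0 + 0i, c = 0.2075 + -0.6971i
Iter 1: z = 0.2075 + -0.6971i, |z|^2 = 0.5291
Iter 2: z = -0.2355 + -0.9865i, |z|^2 = 1.0285
Iter 3: z = -0.7102 + -0.2326i, |z|^2 = 0.5584
Iter 4: z = 0.6577 + -0.3668i, |z|^2 = 0.5671
Iter 5: z = 0.5056 + -1.1796i, |z|^2 = 1.6470
Iter 6: z = -0.9283 + -1.8899i, |z|^2 = 4.4335
Escaped at iteration 6

Answer: 6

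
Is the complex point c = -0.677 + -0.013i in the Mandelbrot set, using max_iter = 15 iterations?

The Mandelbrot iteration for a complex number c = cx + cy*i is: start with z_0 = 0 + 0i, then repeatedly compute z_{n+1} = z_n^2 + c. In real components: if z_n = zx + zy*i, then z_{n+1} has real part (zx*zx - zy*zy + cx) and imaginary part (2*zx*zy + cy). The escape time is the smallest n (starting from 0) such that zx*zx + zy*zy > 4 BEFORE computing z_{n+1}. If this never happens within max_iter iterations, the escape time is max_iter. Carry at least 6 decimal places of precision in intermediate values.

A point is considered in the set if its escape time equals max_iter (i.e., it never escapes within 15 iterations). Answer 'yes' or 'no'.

z_0 = 0 + 0i, c = -0.6770 + -0.0130i
Iter 1: z = -0.6770 + -0.0130i, |z|^2 = 0.4585
Iter 2: z = -0.2188 + 0.0046i, |z|^2 = 0.0479
Iter 3: z = -0.6291 + -0.0150i, |z|^2 = 0.3960
Iter 4: z = -0.2814 + 0.0059i, |z|^2 = 0.0792
Iter 5: z = -0.5978 + -0.0163i, |z|^2 = 0.3577
Iter 6: z = -0.3199 + 0.0065i, |z|^2 = 0.1024
Iter 7: z = -0.5747 + -0.0172i, |z|^2 = 0.3306
Iter 8: z = -0.3470 + 0.0067i, |z|^2 = 0.1204
Iter 9: z = -0.5567 + -0.0177i, |z|^2 = 0.3102
Iter 10: z = -0.3674 + 0.0067i, |z|^2 = 0.1351
Iter 11: z = -0.5420 + -0.0179i, |z|^2 = 0.2941
Iter 12: z = -0.3835 + 0.0064i, |z|^2 = 0.1471
Iter 13: z = -0.5299 + -0.0179i, |z|^2 = 0.2812
Iter 14: z = -0.3965 + 0.0060i, |z|^2 = 0.1572
Did not escape in 15 iterations → in set

Answer: yes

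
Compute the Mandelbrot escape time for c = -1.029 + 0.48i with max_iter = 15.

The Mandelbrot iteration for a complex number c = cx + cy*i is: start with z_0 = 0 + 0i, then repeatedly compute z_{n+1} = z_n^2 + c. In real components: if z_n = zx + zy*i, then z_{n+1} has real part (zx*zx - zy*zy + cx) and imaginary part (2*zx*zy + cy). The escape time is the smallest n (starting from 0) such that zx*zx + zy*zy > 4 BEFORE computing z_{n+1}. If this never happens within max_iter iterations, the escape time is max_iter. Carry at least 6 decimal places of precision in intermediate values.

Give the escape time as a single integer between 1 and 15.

Answer: 5

Derivation:
z_0 = 0 + 0i, c = -1.0290 + 0.4800i
Iter 1: z = -1.0290 + 0.4800i, |z|^2 = 1.2892
Iter 2: z = -0.2006 + -0.5078i, |z|^2 = 0.2981
Iter 3: z = -1.2467 + 0.6837i, |z|^2 = 2.0217
Iter 4: z = 0.0578 + -1.2247i, |z|^2 = 1.5033
Iter 5: z = -2.5256 + 0.3385i, |z|^2 = 6.4932
Escaped at iteration 5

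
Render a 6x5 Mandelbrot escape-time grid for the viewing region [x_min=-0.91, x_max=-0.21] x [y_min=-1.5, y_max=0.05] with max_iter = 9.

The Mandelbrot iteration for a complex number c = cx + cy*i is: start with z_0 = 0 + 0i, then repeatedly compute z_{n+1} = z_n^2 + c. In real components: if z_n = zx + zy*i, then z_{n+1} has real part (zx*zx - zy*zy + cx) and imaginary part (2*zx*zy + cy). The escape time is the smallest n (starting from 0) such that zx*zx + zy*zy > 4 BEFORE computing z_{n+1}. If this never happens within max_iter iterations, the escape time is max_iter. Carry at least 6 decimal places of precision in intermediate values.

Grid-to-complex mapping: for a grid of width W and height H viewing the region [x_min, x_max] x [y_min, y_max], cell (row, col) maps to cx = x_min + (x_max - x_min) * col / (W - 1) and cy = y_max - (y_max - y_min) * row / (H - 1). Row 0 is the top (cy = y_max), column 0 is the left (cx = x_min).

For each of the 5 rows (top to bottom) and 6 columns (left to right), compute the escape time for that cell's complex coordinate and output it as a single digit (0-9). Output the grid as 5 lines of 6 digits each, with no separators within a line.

Answer: 999999
899999
445789
333349
222222

Derivation:
(row=0, col=0): c = -0.9100 + 0.0500i → escape time 9
(row=0, col=1): c = -0.7700 + 0.0500i → escape time 9
(row=0, col=2): c = -0.6300 + 0.0500i → escape time 9
(row=0, col=3): c = -0.4900 + 0.0500i → escape time 9
(row=0, col=4): c = -0.3500 + 0.0500i → escape time 9
(row=0, col=5): c = -0.2100 + 0.0500i → escape time 9
(row=1, col=0): c = -0.9100 + -0.3375i → escape time 8
(row=1, col=1): c = -0.7700 + -0.3375i → escape time 9
(row=1, col=2): c = -0.6300 + -0.3375i → escape time 9
(row=1, col=3): c = -0.4900 + -0.3375i → escape time 9
(row=1, col=4): c = -0.3500 + -0.3375i → escape time 9
(row=1, col=5): c = -0.2100 + -0.3375i → escape time 9
(row=2, col=0): c = -0.9100 + -0.7250i → escape time 4
(row=2, col=1): c = -0.7700 + -0.7250i → escape time 4
(row=2, col=2): c = -0.6300 + -0.7250i → escape time 5
(row=2, col=3): c = -0.4900 + -0.7250i → escape time 7
(row=2, col=4): c = -0.3500 + -0.7250i → escape time 8
(row=2, col=5): c = -0.2100 + -0.7250i → escape time 9
(row=3, col=0): c = -0.9100 + -1.1125i → escape time 3
(row=3, col=1): c = -0.7700 + -1.1125i → escape time 3
(row=3, col=2): c = -0.6300 + -1.1125i → escape time 3
(row=3, col=3): c = -0.4900 + -1.1125i → escape time 3
(row=3, col=4): c = -0.3500 + -1.1125i → escape time 4
(row=3, col=5): c = -0.2100 + -1.1125i → escape time 9
(row=4, col=0): c = -0.9100 + -1.5000i → escape time 2
(row=4, col=1): c = -0.7700 + -1.5000i → escape time 2
(row=4, col=2): c = -0.6300 + -1.5000i → escape time 2
(row=4, col=3): c = -0.4900 + -1.5000i → escape time 2
(row=4, col=4): c = -0.3500 + -1.5000i → escape time 2
(row=4, col=5): c = -0.2100 + -1.5000i → escape time 2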